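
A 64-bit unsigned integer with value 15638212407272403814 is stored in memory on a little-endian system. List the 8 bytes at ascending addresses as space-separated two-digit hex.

66 F3 93 61 54 17 06 D9

15638212407272403814 in hexadecimal, padded to 64 bits, is 0xD90617546193F366.
Split into bytes (most-significant first): D9 06 17 54 61 93 F3 66.
Little-endian: lowest address holds the least-significant byte.
So at ascending addresses the bytes are 66 F3 93 61 54 17 06 D9.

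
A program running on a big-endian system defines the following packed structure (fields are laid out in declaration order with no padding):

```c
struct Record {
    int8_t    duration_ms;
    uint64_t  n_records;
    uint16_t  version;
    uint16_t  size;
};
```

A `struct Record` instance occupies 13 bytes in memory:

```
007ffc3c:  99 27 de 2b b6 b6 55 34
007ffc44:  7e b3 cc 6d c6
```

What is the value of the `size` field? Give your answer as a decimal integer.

28102

`size` follows `duration_ms` (1 B), `n_records` (8 B), `version` (2 B), so it starts at offset 1 + 8 + 2 = 11 and occupies 2 bytes.
Bytes at offsets 11..12: 6D C6.
Big-endian: lowest address holds the most-significant byte.
The bytes are already most-significant first: 0x6DC6.
0x6DC6 = 28102.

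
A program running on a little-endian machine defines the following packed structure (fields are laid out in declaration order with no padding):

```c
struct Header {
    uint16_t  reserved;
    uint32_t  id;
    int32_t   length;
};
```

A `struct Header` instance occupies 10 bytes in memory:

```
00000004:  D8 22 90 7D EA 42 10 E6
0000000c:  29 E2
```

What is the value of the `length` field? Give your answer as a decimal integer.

-500570608

`length` follows `reserved` (2 B), `id` (4 B), so it starts at offset 2 + 4 = 6 and occupies 4 bytes.
Bytes at offsets 6..9: 10 E6 29 E2.
In little-endian order the low byte comes first in memory.
Reassemble most-significant byte first: E2 29 E6 10 → 0xE229E610.
Top bit is set, so as a signed 32-bit value this is 0xE229E610 − 2^32 = -500570608.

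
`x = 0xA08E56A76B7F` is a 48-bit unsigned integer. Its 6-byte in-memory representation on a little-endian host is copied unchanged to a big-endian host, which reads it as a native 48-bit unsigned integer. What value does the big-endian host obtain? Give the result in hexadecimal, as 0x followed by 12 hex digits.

0x7F6BA7568EA0

Stored little-endian, the bytes at ascending addresses are 7F 6B A7 56 8E A0.
Read back as big-endian, the last byte is least significant, giving 0x7F6BA7568EA0.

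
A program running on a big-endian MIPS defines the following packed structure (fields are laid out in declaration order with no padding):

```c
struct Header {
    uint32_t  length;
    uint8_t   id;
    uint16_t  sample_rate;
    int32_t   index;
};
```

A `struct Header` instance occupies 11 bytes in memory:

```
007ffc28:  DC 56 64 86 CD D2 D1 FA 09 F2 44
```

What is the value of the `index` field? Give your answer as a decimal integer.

-100011452

`index` follows `length` (4 B), `id` (1 B), `sample_rate` (2 B), so it starts at offset 4 + 1 + 2 = 7 and occupies 4 bytes.
Bytes at offsets 7..10: FA 09 F2 44.
In big-endian order the high byte comes first in memory.
The bytes are already most-significant first: 0xFA09F244.
Top bit is set, so as a signed 32-bit value this is 0xFA09F244 − 2^32 = -100011452.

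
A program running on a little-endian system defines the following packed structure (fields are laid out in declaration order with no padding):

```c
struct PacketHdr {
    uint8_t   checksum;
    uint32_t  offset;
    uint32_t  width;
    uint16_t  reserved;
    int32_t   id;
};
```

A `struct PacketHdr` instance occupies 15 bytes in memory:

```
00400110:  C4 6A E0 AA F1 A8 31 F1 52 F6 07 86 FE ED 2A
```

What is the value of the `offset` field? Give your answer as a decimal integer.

`offset` follows `checksum` (1 byte), so it starts at byte offset 1 and occupies 4 bytes.
Bytes at offsets 1..4: 6A E0 AA F1.
Little-endian: lowest address holds the least-significant byte.
Reassemble most-significant byte first: F1 AA E0 6A → 0xF1AAE06A.
0xF1AAE06A = 4054507626.

4054507626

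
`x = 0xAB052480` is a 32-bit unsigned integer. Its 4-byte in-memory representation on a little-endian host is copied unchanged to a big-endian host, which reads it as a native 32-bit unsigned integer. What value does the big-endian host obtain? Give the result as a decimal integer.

2149844395

Stored little-endian, the bytes at ascending addresses are 80 24 05 AB.
Read back as big-endian, the last byte is least significant, giving 0x802405AB.
0x802405AB = 2149844395.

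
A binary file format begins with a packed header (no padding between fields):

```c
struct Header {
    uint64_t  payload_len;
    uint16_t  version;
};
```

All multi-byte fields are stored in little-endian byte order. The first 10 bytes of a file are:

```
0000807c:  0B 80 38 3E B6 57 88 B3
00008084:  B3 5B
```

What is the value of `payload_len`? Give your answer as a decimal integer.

12936686369861304331

`payload_len` is the first field, at byte offset 0, occupying 8 bytes.
Bytes at offsets 0..7: 0B 80 38 3E B6 57 88 B3.
Little-endian stores the least-significant byte at the lowest address.
Reassemble most-significant byte first: B3 88 57 B6 3E 38 80 0B → 0xB38857B63E38800B.
0xB38857B63E38800B = 12936686369861304331.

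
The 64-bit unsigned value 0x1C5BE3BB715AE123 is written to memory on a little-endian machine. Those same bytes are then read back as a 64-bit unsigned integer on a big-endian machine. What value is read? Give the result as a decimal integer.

Stored little-endian, the bytes at ascending addresses are 23 E1 5A 71 BB E3 5B 1C.
Read back as big-endian, the last byte is least significant, giving 0x23E15A71BBE35B1C.
0x23E15A71BBE35B1C = 2585447105617419036.

2585447105617419036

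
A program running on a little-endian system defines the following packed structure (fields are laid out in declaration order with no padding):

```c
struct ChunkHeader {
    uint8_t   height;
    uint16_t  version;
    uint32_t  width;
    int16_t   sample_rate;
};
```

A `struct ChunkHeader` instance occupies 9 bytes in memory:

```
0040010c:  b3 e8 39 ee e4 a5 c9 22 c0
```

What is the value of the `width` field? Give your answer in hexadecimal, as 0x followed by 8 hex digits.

`width` follows `height` (1 B), `version` (2 B), so it starts at offset 1 + 2 = 3 and occupies 4 bytes.
Bytes at offsets 3..6: EE E4 A5 C9.
Little-endian: lowest address holds the least-significant byte.
Reassemble most-significant byte first: C9 A5 E4 EE → 0xC9A5E4EE.

0xC9A5E4EE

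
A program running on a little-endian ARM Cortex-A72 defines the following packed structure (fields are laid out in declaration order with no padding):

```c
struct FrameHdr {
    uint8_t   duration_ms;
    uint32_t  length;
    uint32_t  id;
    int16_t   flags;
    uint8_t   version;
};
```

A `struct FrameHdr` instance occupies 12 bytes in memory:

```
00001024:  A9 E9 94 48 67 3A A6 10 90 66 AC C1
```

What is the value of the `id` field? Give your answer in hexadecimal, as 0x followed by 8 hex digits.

`id` follows `duration_ms` (1 B), `length` (4 B), so it starts at offset 1 + 4 = 5 and occupies 4 bytes.
Bytes at offsets 5..8: 3A A6 10 90.
Little-endian: lowest address holds the least-significant byte.
Reassemble most-significant byte first: 90 10 A6 3A → 0x9010A63A.

0x9010A63A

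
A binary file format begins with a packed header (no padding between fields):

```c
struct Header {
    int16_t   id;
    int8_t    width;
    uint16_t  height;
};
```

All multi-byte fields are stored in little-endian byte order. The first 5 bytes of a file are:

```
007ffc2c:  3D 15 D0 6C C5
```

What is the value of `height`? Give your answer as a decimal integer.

50540

`height` follows `id` (2 B), `width` (1 B), so it starts at offset 2 + 1 = 3 and occupies 2 bytes.
Bytes at offsets 3..4: 6C C5.
In little-endian order the low byte comes first in memory.
Reassemble most-significant byte first: C5 6C → 0xC56C.
0xC56C = 50540.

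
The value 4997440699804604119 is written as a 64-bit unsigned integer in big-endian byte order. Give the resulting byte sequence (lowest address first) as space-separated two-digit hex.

45 5A 79 D6 C1 EE D6 D7

4997440699804604119 in hexadecimal, padded to 64 bits, is 0x455A79D6C1EED6D7.
Split into bytes (most-significant first): 45 5A 79 D6 C1 EE D6 D7.
Big-endian stores the most-significant byte at the lowest address.
So the memory order matches the most-significant-first order: 45 5A 79 D6 C1 EE D6 D7.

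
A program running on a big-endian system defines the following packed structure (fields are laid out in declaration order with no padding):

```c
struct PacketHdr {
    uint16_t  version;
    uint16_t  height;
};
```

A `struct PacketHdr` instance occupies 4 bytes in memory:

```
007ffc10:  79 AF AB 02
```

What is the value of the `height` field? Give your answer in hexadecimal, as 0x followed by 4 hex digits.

0xAB02

`height` follows `version` (2 bytes), so it starts at byte offset 2 and occupies 2 bytes.
Bytes at offsets 2..3: AB 02.
Big-endian: lowest address holds the most-significant byte.
The bytes are already most-significant first: 0xAB02.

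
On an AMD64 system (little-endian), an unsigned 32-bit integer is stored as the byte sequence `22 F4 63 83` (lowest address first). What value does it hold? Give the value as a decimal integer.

In little-endian order the low byte comes first in memory.
Reassemble most-significant byte first: 83 63 F4 22 → 0x8363F422.
0x8363F422 = 2204365858.

2204365858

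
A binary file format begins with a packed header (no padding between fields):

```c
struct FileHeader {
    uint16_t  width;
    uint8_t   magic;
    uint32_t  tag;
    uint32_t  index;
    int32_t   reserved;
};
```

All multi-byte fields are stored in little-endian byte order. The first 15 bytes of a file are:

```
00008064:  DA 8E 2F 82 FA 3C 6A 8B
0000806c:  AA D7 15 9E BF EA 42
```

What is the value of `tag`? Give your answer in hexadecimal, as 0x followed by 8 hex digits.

`tag` follows `width` (2 B), `magic` (1 B), so it starts at offset 2 + 1 = 3 and occupies 4 bytes.
Bytes at offsets 3..6: 82 FA 3C 6A.
Little-endian: lowest address holds the least-significant byte.
Reassemble most-significant byte first: 6A 3C FA 82 → 0x6A3CFA82.

0x6A3CFA82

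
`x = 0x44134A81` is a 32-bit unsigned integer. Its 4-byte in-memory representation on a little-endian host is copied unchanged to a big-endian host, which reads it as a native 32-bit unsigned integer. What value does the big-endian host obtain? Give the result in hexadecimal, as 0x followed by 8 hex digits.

0x814A1344

Stored little-endian, the bytes at ascending addresses are 81 4A 13 44.
Read back as big-endian, the last byte is least significant, giving 0x814A1344.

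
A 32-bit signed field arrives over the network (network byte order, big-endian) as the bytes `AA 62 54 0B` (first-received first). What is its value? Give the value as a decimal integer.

-1436396533

Big-endian stores the most-significant byte at the lowest address.
The bytes are already most-significant first: 0xAA62540B.
Top bit is set, so as a signed 32-bit value this is 0xAA62540B − 2^32 = -1436396533.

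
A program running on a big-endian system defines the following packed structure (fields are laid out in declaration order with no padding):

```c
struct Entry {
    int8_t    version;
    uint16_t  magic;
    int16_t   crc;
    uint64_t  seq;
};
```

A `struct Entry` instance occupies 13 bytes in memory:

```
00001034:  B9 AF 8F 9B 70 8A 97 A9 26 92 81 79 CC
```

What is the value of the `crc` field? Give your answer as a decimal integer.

`crc` follows `version` (1 B), `magic` (2 B), so it starts at offset 1 + 2 = 3 and occupies 2 bytes.
Bytes at offsets 3..4: 9B 70.
Big-endian: lowest address holds the most-significant byte.
The bytes are already most-significant first: 0x9B70.
Top bit is set, so as a signed 16-bit value this is 0x9B70 − 2^16 = -25744.

-25744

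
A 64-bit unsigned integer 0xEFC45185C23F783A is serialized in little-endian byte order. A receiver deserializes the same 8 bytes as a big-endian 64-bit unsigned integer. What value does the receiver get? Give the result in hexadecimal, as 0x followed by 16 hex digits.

Stored little-endian, the bytes at ascending addresses are 3A 78 3F C2 85 51 C4 EF.
Read back as big-endian, the last byte is least significant, giving 0x3A783FC28551C4EF.

0x3A783FC28551C4EF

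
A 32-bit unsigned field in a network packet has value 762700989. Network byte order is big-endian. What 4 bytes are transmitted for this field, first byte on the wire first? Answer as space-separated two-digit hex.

2D 75 E4 BD

762700989 in hexadecimal, padded to 32 bits, is 0x2D75E4BD.
Split into bytes (most-significant first): 2D 75 E4 BD.
Big-endian stores the most-significant byte at the lowest address.
So the memory order matches the most-significant-first order: 2D 75 E4 BD.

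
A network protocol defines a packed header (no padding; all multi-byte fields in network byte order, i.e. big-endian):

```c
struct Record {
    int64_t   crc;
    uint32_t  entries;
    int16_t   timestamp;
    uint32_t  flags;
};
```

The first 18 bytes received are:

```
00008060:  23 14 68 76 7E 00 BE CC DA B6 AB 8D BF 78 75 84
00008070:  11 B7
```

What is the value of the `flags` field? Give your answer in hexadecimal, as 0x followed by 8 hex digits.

`flags` follows `crc` (8 B), `entries` (4 B), `timestamp` (2 B), so it starts at offset 8 + 4 + 2 = 14 and occupies 4 bytes.
Bytes at offsets 14..17: 75 84 11 B7.
In big-endian order the high byte comes first in memory.
The bytes are already most-significant first: 0x758411B7.

0x758411B7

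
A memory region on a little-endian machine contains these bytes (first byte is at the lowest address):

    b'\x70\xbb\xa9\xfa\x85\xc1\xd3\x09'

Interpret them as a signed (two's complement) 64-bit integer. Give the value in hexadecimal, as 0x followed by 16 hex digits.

0x09D3C185FAA9BB70

Little-endian: lowest address holds the least-significant byte.
Reassemble most-significant byte first: 09 D3 C1 85 FA A9 BB 70 → 0x09D3C185FAA9BB70.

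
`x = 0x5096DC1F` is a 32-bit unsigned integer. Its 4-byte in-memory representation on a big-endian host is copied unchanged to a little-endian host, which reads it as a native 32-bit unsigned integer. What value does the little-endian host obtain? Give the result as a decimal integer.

534550096

Stored big-endian, the bytes at ascending addresses are 50 96 DC 1F.
Read back as little-endian, the first byte is least significant, giving 0x1FDC9650.
0x1FDC9650 = 534550096.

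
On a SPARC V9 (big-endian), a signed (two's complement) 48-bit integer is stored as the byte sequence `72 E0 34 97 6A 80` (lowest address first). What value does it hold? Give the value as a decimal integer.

Big-endian stores the most-significant byte at the lowest address.
The bytes are already most-significant first: 0x72E034976A80.
0x72E034976A80 = 126307280579200.

126307280579200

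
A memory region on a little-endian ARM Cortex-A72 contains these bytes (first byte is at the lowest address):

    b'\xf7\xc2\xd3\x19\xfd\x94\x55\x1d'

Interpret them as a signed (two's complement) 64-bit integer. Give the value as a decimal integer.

2113759414901261047

Little-endian stores the least-significant byte at the lowest address.
Reassemble most-significant byte first: 1D 55 94 FD 19 D3 C2 F7 → 0x1D5594FD19D3C2F7.
0x1D5594FD19D3C2F7 = 2113759414901261047.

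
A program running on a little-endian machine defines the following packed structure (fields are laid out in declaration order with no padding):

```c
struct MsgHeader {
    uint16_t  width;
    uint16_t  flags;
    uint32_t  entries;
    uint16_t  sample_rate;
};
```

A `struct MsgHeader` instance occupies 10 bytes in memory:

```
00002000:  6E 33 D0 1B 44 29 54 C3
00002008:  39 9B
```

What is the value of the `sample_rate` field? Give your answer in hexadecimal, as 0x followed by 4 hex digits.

`sample_rate` follows `width` (2 B), `flags` (2 B), `entries` (4 B), so it starts at offset 2 + 2 + 4 = 8 and occupies 2 bytes.
Bytes at offsets 8..9: 39 9B.
Little-endian: lowest address holds the least-significant byte.
Reassemble most-significant byte first: 9B 39 → 0x9B39.

0x9B39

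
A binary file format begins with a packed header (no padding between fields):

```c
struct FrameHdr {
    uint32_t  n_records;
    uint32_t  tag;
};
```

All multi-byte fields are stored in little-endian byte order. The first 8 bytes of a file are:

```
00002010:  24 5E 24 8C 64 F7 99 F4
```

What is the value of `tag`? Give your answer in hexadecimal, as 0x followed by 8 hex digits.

`tag` follows `n_records` (4 bytes), so it starts at byte offset 4 and occupies 4 bytes.
Bytes at offsets 4..7: 64 F7 99 F4.
Little-endian stores the least-significant byte at the lowest address.
Reassemble most-significant byte first: F4 99 F7 64 → 0xF499F764.

0xF499F764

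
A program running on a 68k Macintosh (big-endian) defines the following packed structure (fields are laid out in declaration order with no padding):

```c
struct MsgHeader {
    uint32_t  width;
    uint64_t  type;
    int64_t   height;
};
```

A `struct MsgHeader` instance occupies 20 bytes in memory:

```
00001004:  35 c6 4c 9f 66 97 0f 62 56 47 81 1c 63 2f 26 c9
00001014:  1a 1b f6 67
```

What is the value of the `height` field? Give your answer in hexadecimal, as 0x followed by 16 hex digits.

`height` follows `width` (4 B), `type` (8 B), so it starts at offset 4 + 8 = 12 and occupies 8 bytes.
Bytes at offsets 12..19: 63 2F 26 C9 1A 1B F6 67.
In big-endian order the high byte comes first in memory.
The bytes are already most-significant first: 0x632F26C91A1BF667.

0x632F26C91A1BF667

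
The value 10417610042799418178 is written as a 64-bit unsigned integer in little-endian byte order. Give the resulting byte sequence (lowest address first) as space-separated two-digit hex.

42 EB 99 99 23 C9 92 90

10417610042799418178 in hexadecimal, padded to 64 bits, is 0x9092C9239999EB42.
Split into bytes (most-significant first): 90 92 C9 23 99 99 EB 42.
In little-endian order the low byte comes first in memory.
So at ascending addresses the bytes are 42 EB 99 99 23 C9 92 90.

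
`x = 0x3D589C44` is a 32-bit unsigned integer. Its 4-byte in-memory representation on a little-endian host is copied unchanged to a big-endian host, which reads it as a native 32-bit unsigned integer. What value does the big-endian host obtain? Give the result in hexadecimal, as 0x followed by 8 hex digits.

0x449C583D

Stored little-endian, the bytes at ascending addresses are 44 9C 58 3D.
Read back as big-endian, the last byte is least significant, giving 0x449C583D.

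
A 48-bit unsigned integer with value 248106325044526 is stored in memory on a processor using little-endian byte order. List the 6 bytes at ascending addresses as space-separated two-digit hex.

248106325044526 in hexadecimal, padded to 48 bits, is 0xE1A6C15EED2E.
Split into bytes (most-significant first): E1 A6 C1 5E ED 2E.
Little-endian stores the least-significant byte at the lowest address.
So at ascending addresses the bytes are 2E ED 5E C1 A6 E1.

2E ED 5E C1 A6 E1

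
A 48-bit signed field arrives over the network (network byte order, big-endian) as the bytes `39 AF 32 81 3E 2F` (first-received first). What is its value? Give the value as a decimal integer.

63424629390895

In big-endian order the high byte comes first in memory.
The bytes are already most-significant first: 0x39AF32813E2F.
0x39AF32813E2F = 63424629390895.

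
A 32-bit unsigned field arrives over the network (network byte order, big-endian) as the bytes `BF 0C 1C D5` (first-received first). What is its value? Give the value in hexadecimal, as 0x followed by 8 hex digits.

Big-endian: lowest address holds the most-significant byte.
The bytes are already most-significant first: 0xBF0C1CD5.

0xBF0C1CD5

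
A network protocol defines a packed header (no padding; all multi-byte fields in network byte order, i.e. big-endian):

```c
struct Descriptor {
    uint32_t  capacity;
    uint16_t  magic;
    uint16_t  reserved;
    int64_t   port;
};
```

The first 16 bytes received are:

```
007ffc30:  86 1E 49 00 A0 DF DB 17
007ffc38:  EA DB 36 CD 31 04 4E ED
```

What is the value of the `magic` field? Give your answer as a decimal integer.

`magic` follows `capacity` (4 bytes), so it starts at byte offset 4 and occupies 2 bytes.
Bytes at offsets 4..5: A0 DF.
In big-endian order the high byte comes first in memory.
The bytes are already most-significant first: 0xA0DF.
0xA0DF = 41183.

41183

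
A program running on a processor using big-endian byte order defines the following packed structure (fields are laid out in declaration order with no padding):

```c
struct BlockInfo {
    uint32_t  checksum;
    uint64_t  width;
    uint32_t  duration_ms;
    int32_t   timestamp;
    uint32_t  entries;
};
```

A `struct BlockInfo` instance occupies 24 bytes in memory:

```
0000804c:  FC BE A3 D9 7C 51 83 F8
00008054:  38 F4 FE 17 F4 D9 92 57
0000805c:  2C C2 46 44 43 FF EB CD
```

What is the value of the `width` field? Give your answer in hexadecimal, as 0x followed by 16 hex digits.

0x7C5183F838F4FE17

`width` follows `checksum` (4 bytes), so it starts at byte offset 4 and occupies 8 bytes.
Bytes at offsets 4..11: 7C 51 83 F8 38 F4 FE 17.
Big-endian: lowest address holds the most-significant byte.
The bytes are already most-significant first: 0x7C5183F838F4FE17.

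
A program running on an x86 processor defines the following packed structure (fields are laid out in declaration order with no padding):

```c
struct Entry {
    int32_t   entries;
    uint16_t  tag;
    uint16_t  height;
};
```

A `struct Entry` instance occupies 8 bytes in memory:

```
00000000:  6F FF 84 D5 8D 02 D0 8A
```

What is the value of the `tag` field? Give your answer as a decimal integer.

653

`tag` follows `entries` (4 bytes), so it starts at byte offset 4 and occupies 2 bytes.
Bytes at offsets 4..5: 8D 02.
Little-endian stores the least-significant byte at the lowest address.
Reassemble most-significant byte first: 02 8D → 0x028D.
0x028D = 653.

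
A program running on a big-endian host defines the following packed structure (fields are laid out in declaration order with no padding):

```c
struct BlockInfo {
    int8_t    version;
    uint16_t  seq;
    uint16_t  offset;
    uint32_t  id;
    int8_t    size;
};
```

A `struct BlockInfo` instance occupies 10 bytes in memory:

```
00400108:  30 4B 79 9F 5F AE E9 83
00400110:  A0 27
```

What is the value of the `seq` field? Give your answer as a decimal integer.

`seq` follows `version` (1 byte), so it starts at byte offset 1 and occupies 2 bytes.
Bytes at offsets 1..2: 4B 79.
Big-endian: lowest address holds the most-significant byte.
The bytes are already most-significant first: 0x4B79.
0x4B79 = 19321.

19321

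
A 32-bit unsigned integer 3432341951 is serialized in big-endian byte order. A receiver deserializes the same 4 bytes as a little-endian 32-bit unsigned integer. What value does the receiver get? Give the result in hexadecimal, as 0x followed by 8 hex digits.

0xBF6195CC

3432341951 in 32-bit hexadecimal is 0xCC9561BF.
Stored big-endian, the bytes at ascending addresses are CC 95 61 BF.
Read back as little-endian, the first byte is least significant, giving 0xBF6195CC.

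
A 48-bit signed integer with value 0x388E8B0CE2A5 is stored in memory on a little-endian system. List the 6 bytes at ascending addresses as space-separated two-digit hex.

A5 E2 0C 8B 8E 38

Split into bytes (most-significant first): 38 8E 8B 0C E2 A5.
Little-endian: lowest address holds the least-significant byte.
So at ascending addresses the bytes are A5 E2 0C 8B 8E 38.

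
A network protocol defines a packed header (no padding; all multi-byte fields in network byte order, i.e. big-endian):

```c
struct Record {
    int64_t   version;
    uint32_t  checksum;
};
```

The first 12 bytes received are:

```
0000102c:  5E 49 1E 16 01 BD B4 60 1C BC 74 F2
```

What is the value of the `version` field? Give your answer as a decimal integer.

6793994592732427360

`version` is the first field, at byte offset 0, occupying 8 bytes.
Bytes at offsets 0..7: 5E 49 1E 16 01 BD B4 60.
In big-endian order the high byte comes first in memory.
The bytes are already most-significant first: 0x5E491E1601BDB460.
0x5E491E1601BDB460 = 6793994592732427360.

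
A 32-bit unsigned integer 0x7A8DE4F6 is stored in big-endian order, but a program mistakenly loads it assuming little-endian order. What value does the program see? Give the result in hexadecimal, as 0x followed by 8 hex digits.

Stored big-endian, the bytes at ascending addresses are 7A 8D E4 F6.
Read back as little-endian, the first byte is least significant, giving 0xF6E48D7A.

0xF6E48D7A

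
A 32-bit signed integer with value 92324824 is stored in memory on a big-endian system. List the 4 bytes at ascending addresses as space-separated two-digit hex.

05 80 C3 D8

92324824 in hexadecimal, padded to 32 bits, is 0x0580C3D8.
Split into bytes (most-significant first): 05 80 C3 D8.
In big-endian order the high byte comes first in memory.
So the memory order matches the most-significant-first order: 05 80 C3 D8.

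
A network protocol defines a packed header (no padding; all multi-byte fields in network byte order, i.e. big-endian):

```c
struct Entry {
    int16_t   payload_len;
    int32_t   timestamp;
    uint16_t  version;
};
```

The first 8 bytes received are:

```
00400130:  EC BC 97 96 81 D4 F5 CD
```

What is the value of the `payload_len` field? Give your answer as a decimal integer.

-4932

`payload_len` is the first field, at byte offset 0, occupying 2 bytes.
Bytes at offsets 0..1: EC BC.
Big-endian: lowest address holds the most-significant byte.
The bytes are already most-significant first: 0xECBC.
Top bit is set, so as a signed 16-bit value this is 0xECBC − 2^16 = -4932.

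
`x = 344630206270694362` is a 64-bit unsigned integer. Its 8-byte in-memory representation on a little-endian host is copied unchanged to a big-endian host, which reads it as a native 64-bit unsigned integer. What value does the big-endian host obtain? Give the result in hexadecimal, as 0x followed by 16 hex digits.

344630206270694362 in 64-bit hexadecimal is 0x04C85F58BFA263DA.
Stored little-endian, the bytes at ascending addresses are DA 63 A2 BF 58 5F C8 04.
Read back as big-endian, the last byte is least significant, giving 0xDA63A2BF585FC804.

0xDA63A2BF585FC804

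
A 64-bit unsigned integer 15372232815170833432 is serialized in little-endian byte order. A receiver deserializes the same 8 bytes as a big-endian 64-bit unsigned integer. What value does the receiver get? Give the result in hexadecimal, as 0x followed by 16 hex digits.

15372232815170833432 in 64-bit hexadecimal is 0xD555244CC0DC4C18.
Stored little-endian, the bytes at ascending addresses are 18 4C DC C0 4C 24 55 D5.
Read back as big-endian, the last byte is least significant, giving 0x184CDCC04C2455D5.

0x184CDCC04C2455D5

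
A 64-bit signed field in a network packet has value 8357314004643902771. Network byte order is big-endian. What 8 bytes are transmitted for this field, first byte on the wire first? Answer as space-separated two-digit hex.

8357314004643902771 in hexadecimal, padded to 64 bits, is 0x73FB24CEEB327533.
Split into bytes (most-significant first): 73 FB 24 CE EB 32 75 33.
Big-endian: lowest address holds the most-significant byte.
So the memory order matches the most-significant-first order: 73 FB 24 CE EB 32 75 33.

73 FB 24 CE EB 32 75 33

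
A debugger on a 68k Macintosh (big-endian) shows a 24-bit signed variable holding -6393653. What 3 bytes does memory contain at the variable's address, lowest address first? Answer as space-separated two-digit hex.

Two's complement of -6393653 in 24 bits: 6393653 = 0x618F35; invert → 0x9E70CA; add 1 → 0x9E70CB.
Split into bytes (most-significant first): 9E 70 CB.
In big-endian order the high byte comes first in memory.
So the memory order matches the most-significant-first order: 9E 70 CB.

9E 70 CB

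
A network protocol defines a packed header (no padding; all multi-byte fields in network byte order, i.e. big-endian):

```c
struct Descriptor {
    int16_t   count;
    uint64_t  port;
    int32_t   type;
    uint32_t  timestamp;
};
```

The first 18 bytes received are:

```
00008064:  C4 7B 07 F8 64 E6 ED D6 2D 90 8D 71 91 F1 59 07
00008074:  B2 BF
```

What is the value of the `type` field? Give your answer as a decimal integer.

`type` follows `count` (2 B), `port` (8 B), so it starts at offset 2 + 8 = 10 and occupies 4 bytes.
Bytes at offsets 10..13: 8D 71 91 F1.
Big-endian: lowest address holds the most-significant byte.
The bytes are already most-significant first: 0x8D7191F1.
Top bit is set, so as a signed 32-bit value this is 0x8D7191F1 − 2^32 = -1921936911.

-1921936911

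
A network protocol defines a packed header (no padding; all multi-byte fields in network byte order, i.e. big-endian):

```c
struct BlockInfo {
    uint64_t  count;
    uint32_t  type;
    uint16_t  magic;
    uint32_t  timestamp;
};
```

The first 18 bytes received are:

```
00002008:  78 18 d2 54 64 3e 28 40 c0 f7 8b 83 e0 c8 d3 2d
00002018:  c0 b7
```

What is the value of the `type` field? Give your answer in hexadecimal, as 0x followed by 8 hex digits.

`type` follows `count` (8 bytes), so it starts at byte offset 8 and occupies 4 bytes.
Bytes at offsets 8..11: C0 F7 8B 83.
Big-endian: lowest address holds the most-significant byte.
The bytes are already most-significant first: 0xC0F78B83.

0xC0F78B83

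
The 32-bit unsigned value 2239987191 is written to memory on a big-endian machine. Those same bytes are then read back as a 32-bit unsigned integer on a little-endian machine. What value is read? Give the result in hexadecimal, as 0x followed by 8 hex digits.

0xF77D8385

2239987191 in 32-bit hexadecimal is 0x85837DF7.
Stored big-endian, the bytes at ascending addresses are 85 83 7D F7.
Read back as little-endian, the first byte is least significant, giving 0xF77D8385.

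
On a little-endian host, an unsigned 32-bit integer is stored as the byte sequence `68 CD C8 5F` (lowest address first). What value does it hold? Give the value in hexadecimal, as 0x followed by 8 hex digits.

0x5FC8CD68

Little-endian stores the least-significant byte at the lowest address.
Reassemble most-significant byte first: 5F C8 CD 68 → 0x5FC8CD68.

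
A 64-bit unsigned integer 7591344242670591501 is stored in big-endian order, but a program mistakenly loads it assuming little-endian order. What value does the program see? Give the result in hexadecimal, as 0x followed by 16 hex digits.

7591344242670591501 in 64-bit hexadecimal is 0x6959DF5E38165E0D.
Stored big-endian, the bytes at ascending addresses are 69 59 DF 5E 38 16 5E 0D.
Read back as little-endian, the first byte is least significant, giving 0x0D5E16385EDF5969.

0x0D5E16385EDF5969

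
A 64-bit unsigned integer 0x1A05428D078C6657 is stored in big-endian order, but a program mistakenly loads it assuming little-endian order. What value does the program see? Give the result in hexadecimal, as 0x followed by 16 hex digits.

Stored big-endian, the bytes at ascending addresses are 1A 05 42 8D 07 8C 66 57.
Read back as little-endian, the first byte is least significant, giving 0x57668C078D42051A.

0x57668C078D42051A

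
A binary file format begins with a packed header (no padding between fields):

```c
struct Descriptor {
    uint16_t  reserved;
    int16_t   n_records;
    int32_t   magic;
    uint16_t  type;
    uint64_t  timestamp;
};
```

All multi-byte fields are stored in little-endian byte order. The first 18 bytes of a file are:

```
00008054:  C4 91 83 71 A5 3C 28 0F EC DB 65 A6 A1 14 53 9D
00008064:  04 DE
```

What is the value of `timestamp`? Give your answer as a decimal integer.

15998084756480829029

`timestamp` follows `reserved` (2 B), `n_records` (2 B), `magic` (4 B), `type` (2 B), so it starts at offset 2 + 2 + 4 + 2 = 10 and occupies 8 bytes.
Bytes at offsets 10..17: 65 A6 A1 14 53 9D 04 DE.
Little-endian: lowest address holds the least-significant byte.
Reassemble most-significant byte first: DE 04 9D 53 14 A1 A6 65 → 0xDE049D5314A1A665.
0xDE049D5314A1A665 = 15998084756480829029.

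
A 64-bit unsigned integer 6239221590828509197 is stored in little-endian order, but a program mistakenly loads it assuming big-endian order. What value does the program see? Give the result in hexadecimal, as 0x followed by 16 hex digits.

0x0DE847E4FA2A9656

6239221590828509197 in 64-bit hexadecimal is 0x56962AFAE447E80D.
Stored little-endian, the bytes at ascending addresses are 0D E8 47 E4 FA 2A 96 56.
Read back as big-endian, the last byte is least significant, giving 0x0DE847E4FA2A9656.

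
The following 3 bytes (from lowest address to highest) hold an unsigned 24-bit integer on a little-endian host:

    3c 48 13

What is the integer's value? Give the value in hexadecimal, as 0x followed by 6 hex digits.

In little-endian order the low byte comes first in memory.
Reassemble most-significant byte first: 13 48 3C → 0x13483C.

0x13483C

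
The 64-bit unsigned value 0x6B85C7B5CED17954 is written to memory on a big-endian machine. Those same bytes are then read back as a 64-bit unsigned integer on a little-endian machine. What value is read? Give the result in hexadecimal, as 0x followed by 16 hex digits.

0x5479D1CEB5C7856B

Stored big-endian, the bytes at ascending addresses are 6B 85 C7 B5 CE D1 79 54.
Read back as little-endian, the first byte is least significant, giving 0x5479D1CEB5C7856B.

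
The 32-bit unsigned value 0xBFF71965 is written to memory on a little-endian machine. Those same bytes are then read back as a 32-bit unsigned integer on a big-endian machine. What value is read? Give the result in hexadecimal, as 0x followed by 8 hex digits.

0x6519F7BF

Stored little-endian, the bytes at ascending addresses are 65 19 F7 BF.
Read back as big-endian, the last byte is least significant, giving 0x6519F7BF.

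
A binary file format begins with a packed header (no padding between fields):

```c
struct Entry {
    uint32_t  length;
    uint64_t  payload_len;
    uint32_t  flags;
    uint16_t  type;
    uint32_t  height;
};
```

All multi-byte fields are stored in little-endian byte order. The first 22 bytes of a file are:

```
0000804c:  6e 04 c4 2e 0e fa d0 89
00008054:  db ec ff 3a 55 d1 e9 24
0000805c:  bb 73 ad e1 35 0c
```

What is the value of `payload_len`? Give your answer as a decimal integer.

4251377000915204622

`payload_len` follows `length` (4 bytes), so it starts at byte offset 4 and occupies 8 bytes.
Bytes at offsets 4..11: 0E FA D0 89 DB EC FF 3A.
Little-endian: lowest address holds the least-significant byte.
Reassemble most-significant byte first: 3A FF EC DB 89 D0 FA 0E → 0x3AFFECDB89D0FA0E.
0x3AFFECDB89D0FA0E = 4251377000915204622.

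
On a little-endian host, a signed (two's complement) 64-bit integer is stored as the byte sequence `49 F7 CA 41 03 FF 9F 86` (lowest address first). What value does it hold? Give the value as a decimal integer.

-8745991561876408503

Little-endian stores the least-significant byte at the lowest address.
Reassemble most-significant byte first: 86 9F FF 03 41 CA F7 49 → 0x869FFF0341CAF749.
Top bit is set, so as a signed 64-bit value this is 0x869FFF0341CAF749 − 2^64 = -8745991561876408503.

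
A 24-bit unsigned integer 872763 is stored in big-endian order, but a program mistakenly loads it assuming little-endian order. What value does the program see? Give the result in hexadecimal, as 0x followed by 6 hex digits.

872763 in 24-bit hexadecimal is 0x0D513B.
Stored big-endian, the bytes at ascending addresses are 0D 51 3B.
Read back as little-endian, the first byte is least significant, giving 0x3B510D.

0x3B510D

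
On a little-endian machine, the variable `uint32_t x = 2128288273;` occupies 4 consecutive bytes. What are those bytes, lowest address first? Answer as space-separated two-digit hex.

11 1A DB 7E

2128288273 in hexadecimal, padded to 32 bits, is 0x7EDB1A11.
Split into bytes (most-significant first): 7E DB 1A 11.
Little-endian: lowest address holds the least-significant byte.
So at ascending addresses the bytes are 11 1A DB 7E.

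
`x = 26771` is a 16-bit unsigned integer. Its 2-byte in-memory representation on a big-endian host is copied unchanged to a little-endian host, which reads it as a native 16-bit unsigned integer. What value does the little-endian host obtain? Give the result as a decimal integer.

26771 in 16-bit hexadecimal is 0x6893.
Stored big-endian, the bytes at ascending addresses are 68 93.
Read back as little-endian, the first byte is least significant, giving 0x9368.
0x9368 = 37736.

37736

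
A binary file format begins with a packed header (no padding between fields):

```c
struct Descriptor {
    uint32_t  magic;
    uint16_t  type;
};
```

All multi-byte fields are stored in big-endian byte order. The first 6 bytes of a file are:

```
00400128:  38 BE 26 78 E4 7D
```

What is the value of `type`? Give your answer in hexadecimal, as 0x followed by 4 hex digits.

`type` follows `magic` (4 bytes), so it starts at byte offset 4 and occupies 2 bytes.
Bytes at offsets 4..5: E4 7D.
In big-endian order the high byte comes first in memory.
The bytes are already most-significant first: 0xE47D.

0xE47D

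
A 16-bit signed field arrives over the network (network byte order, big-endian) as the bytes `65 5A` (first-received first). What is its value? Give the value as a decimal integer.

25946

Big-endian stores the most-significant byte at the lowest address.
The bytes are already most-significant first: 0x655A.
0x655A = 25946.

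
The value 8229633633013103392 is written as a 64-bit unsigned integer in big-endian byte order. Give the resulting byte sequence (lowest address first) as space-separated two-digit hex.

72 35 88 2F CF 5A 7B 20

8229633633013103392 in hexadecimal, padded to 64 bits, is 0x7235882FCF5A7B20.
Split into bytes (most-significant first): 72 35 88 2F CF 5A 7B 20.
Big-endian: lowest address holds the most-significant byte.
So the memory order matches the most-significant-first order: 72 35 88 2F CF 5A 7B 20.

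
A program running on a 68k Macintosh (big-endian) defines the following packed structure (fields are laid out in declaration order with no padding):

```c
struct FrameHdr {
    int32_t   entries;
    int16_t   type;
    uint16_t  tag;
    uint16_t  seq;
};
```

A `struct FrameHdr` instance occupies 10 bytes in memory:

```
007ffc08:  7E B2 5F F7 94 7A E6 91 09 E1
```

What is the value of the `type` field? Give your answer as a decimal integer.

-27526

`type` follows `entries` (4 bytes), so it starts at byte offset 4 and occupies 2 bytes.
Bytes at offsets 4..5: 94 7A.
Big-endian stores the most-significant byte at the lowest address.
The bytes are already most-significant first: 0x947A.
Top bit is set, so as a signed 16-bit value this is 0x947A − 2^16 = -27526.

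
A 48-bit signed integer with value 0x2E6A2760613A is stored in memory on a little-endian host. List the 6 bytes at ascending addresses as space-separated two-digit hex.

Split into bytes (most-significant first): 2E 6A 27 60 61 3A.
Little-endian stores the least-significant byte at the lowest address.
So at ascending addresses the bytes are 3A 61 60 27 6A 2E.

3A 61 60 27 6A 2E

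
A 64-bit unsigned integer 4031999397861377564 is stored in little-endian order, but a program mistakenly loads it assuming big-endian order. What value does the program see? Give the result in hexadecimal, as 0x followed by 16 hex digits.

4031999397861377564 in 64-bit hexadecimal is 0x37F48A17041DC61C.
Stored little-endian, the bytes at ascending addresses are 1C C6 1D 04 17 8A F4 37.
Read back as big-endian, the last byte is least significant, giving 0x1CC61D04178AF437.

0x1CC61D04178AF437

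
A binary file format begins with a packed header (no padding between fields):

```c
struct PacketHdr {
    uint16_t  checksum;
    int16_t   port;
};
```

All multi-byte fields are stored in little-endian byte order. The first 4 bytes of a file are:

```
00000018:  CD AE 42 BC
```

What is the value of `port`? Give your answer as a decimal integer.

`port` follows `checksum` (2 bytes), so it starts at byte offset 2 and occupies 2 bytes.
Bytes at offsets 2..3: 42 BC.
Little-endian stores the least-significant byte at the lowest address.
Reassemble most-significant byte first: BC 42 → 0xBC42.
Top bit is set, so as a signed 16-bit value this is 0xBC42 − 2^16 = -17342.

-17342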